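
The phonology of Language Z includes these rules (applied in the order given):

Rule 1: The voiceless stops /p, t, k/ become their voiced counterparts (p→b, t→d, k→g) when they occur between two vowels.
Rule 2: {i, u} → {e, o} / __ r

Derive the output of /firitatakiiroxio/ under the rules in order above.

Rule 1 (intervocalic voicing): /t/ is a voiceless stop between vowels /i/ and /a/, so it voices to [d]. /t/ is a voiceless stop between vowels /a/ and /a/, so it voices to [d]. /k/ is a voiceless stop between vowels /a/ and /i/, so it voices to [g]. /firitatakiiroxio/ → firidadagiiroxio.
Rule 2 (pre-rhotic lowering): /i/ is a high vowel immediately before /r/, so it lowers to [e]. /i/ is a high vowel immediately before /r/, so it lowers to [e]. /firidadagiiroxio/ → feridadagieroxio.

feridadagieroxio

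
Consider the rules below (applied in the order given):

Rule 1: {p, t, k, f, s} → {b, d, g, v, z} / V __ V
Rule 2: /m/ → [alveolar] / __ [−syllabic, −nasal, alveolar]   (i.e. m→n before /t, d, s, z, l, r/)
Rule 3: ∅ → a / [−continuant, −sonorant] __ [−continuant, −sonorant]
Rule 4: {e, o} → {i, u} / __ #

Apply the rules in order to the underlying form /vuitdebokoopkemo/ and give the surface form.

Rule 1 (intervocalic voicing): /k/ is a voiceless obstruent between vowels /o/ and /o/, so it voices to [g]. /vuitdebokoopkemo/ → vuitdebogoopkemo.
Rule 2 (nasal place assimilation): no segment meets the environment; /vuitdebogoopkemo/ is unchanged.
Rule 3 (stop-cluster a-epenthesis): /t/ and /d/ form a stop–stop cluster, so [a] is inserted between them. /p/ and /k/ form a stop–stop cluster, so [a] is inserted between them. /vuitdebogoopkemo/ → vuitadebogoopakemo.
Rule 4 (final vowel raising): /o/ is a mid vowel in word-final position, so it raises to [u]. /vuitadebogoopakemo/ → vuitadebogoopakemu.

vuitadebogoopakemu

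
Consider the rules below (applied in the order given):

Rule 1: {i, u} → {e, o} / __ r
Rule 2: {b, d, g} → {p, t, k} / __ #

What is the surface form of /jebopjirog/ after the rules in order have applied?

Rule 1 (pre-rhotic lowering): /i/ is a high vowel immediately before /r/, so it lowers to [e]. /jebopjirog/ → jebopjerog.
Rule 2 (final devoicing): /g/ is a voiced stop in word-final position, so it devoices to [k]. /jebopjerog/ → jebopjerok.

jebopjerok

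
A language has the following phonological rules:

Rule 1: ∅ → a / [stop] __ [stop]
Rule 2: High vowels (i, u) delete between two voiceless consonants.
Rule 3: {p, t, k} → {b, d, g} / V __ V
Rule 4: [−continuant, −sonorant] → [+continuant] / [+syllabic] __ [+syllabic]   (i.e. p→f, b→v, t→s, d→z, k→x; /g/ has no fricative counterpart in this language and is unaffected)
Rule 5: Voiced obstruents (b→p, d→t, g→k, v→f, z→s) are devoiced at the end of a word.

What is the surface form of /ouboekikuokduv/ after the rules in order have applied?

ouvoekkuogazuf

Rule 1 (stop-cluster a-epenthesis): /k/ and /d/ form a stop–stop cluster, so [a] is inserted between them. /ouboekikuokduv/ → ouboekikuokaduv.
Rule 2 (high vowel syncope): /i/ is a high vowel flanked by voiceless consonants /k/ and /k/, so it deletes. /ouboekikuokaduv/ → ouboekkuokaduv.
Rule 3 (intervocalic voicing): /k/ is a voiceless stop between vowels /o/ and /a/, so it voices to [g]. /ouboekkuokaduv/ → ouboekkuogaduv.
Rule 4 (intervocalic spirantization): /b/ is a stop between vowels /u/ and /o/, so it spirantizes to the fricative [v]. /d/ is a stop between vowels /a/ and /u/, so it spirantizes to the fricative [z]. /ouboekkuogaduv/ → ouvoekkuogazuv.
Rule 5 (final devoicing): /v/ is a voiced obstruent in word-final position, so it devoices to [f]. /ouvoekkuogazuv/ → ouvoekkuogazuf.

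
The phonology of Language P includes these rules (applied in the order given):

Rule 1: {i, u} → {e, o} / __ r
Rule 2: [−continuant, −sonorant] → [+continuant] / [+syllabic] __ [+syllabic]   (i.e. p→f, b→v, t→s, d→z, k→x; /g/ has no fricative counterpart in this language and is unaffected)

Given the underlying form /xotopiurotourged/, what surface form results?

Rule 1 (pre-rhotic lowering): /u/ is a high vowel immediately before /r/, so it lowers to [o]. /u/ is a high vowel immediately before /r/, so it lowers to [o]. /xotopiurotourged/ → xotopiorotoorged.
Rule 2 (intervocalic spirantization): /t/ is a stop between vowels /o/ and /o/, so it spirantizes to the fricative [s]. /p/ is a stop between vowels /o/ and /i/, so it spirantizes to the fricative [f]. /t/ is a stop between vowels /o/ and /o/, so it spirantizes to the fricative [s]. /xotopiorotoorged/ → xosofiorosoorged.

xosofiorosoorged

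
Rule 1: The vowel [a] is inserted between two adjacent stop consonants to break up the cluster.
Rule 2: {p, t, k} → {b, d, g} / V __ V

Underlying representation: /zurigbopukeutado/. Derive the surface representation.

Rule 1 (stop-cluster a-epenthesis): /g/ and /b/ form a stop–stop cluster, so [a] is inserted between them. /zurigbopukeutado/ → zurigabopukeutado.
Rule 2 (intervocalic voicing): /p/ is a voiceless stop between vowels /o/ and /u/, so it voices to [b]. /k/ is a voiceless stop between vowels /u/ and /e/, so it voices to [g]. /t/ is a voiceless stop between vowels /u/ and /a/, so it voices to [d]. /zurigabopukeutado/ → zurigabobugeudado.

zurigabobugeudado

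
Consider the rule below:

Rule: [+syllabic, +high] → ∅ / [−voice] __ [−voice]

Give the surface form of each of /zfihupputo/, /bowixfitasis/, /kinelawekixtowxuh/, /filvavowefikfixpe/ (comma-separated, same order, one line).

zfhppto, bowixftass, kinelawekxtowxh, filvavowefkfxpe

/zfihupputo/: /i/ is a high vowel flanked by voiceless consonants /f/ and /h/, so it deletes. /u/ is a high vowel flanked by voiceless consonants /h/ and /p/, so it deletes. /u/ is a high vowel flanked by voiceless consonants /p/ and /t/, so it deletes. → [zfhppto].
/bowixfitasis/: /i/ is a high vowel flanked by voiceless consonants /f/ and /t/, so it deletes. /i/ is a high vowel flanked by voiceless consonants /s/ and /s/, so it deletes. → [bowixftass].
/kinelawekixtowxuh/: /i/ is a high vowel flanked by voiceless consonants /k/ and /x/, so it deletes. /u/ is a high vowel flanked by voiceless consonants /x/ and /h/, so it deletes. → [kinelawekxtowxh].
/filvavowefikfixpe/: /i/ is a high vowel flanked by voiceless consonants /f/ and /k/, so it deletes. /i/ is a high vowel flanked by voiceless consonants /f/ and /x/, so it deletes. → [filvavowefkfxpe].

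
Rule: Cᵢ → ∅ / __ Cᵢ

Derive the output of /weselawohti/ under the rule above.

No segment of /weselawohti/ meets the structural description of the rule, so the form surfaces unchanged.

weselawohti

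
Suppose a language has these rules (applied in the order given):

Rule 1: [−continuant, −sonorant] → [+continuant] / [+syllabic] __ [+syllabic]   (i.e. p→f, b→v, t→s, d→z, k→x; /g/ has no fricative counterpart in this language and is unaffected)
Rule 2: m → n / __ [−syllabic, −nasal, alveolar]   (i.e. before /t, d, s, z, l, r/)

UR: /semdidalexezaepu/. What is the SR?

Rule 1 (intervocalic spirantization): /d/ is a stop between vowels /i/ and /a/, so it spirantizes to the fricative [z]. /p/ is a stop between vowels /e/ and /u/, so it spirantizes to the fricative [f]. /semdidalexezaepu/ → semdizalexezaefu.
Rule 2 (nasal place assimilation): /m/ precedes the alveolar consonant /d/, so it assimilates in place to [n]. /semdizalexezaefu/ → sendizalexezaefu.

sendizalexezaefu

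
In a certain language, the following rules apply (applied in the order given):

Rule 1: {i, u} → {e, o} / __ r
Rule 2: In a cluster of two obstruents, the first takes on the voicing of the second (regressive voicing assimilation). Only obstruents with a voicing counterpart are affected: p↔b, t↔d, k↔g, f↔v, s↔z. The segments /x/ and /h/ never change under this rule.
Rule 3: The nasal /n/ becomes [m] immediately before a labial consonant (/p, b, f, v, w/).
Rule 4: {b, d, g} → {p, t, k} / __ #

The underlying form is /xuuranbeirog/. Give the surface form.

xuorambeerok

Rule 1 (pre-rhotic lowering): /u/ is a high vowel immediately before /r/, so it lowers to [o]. /i/ is a high vowel immediately before /r/, so it lowers to [e]. /xuuranbeirog/ → xuoranbeerog.
Rule 2 (regressive voicing assimilation): no segment meets the environment; /xuoranbeerog/ is unchanged.
Rule 3 (nasal place assimilation): /n/ precedes the labial consonant /b/, so it assimilates in place to [m]. /xuoranbeerog/ → xuorambeerog.
Rule 4 (final devoicing): /g/ is a voiced stop in word-final position, so it devoices to [k]. /xuorambeerog/ → xuorambeerok.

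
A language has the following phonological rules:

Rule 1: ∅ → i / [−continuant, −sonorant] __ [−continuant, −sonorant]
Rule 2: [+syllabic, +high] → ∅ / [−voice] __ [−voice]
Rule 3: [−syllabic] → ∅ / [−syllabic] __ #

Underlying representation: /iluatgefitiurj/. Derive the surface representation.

Rule 1 (stop-cluster i-epenthesis): /t/ and /g/ form a stop–stop cluster, so [i] is inserted between them. /iluatgefitiurj/ → iluatigefitiurj.
Rule 2 (high vowel syncope): /i/ is a high vowel flanked by voiceless consonants /f/ and /t/, so it deletes. /iluatigefitiurj/ → iluatigeftiurj.
Rule 3 (final cluster simplification): /j/ is the second consonant of a word-final cluster /rj/, so it deletes. /iluatigeftiurj/ → iluatigeftiur.

iluatigeftiur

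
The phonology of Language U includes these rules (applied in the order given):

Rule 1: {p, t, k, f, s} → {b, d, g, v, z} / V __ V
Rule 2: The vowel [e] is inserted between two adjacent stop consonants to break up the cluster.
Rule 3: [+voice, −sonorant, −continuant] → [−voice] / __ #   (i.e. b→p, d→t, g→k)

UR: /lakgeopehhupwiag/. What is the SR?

Rule 1 (intervocalic voicing): /p/ is a voiceless obstruent between vowels /o/ and /e/, so it voices to [b]. /lakgeopehhupwiag/ → lakgeobehhupwiag.
Rule 2 (stop-cluster e-epenthesis): /k/ and /g/ form a stop–stop cluster, so [e] is inserted between them. /lakgeobehhupwiag/ → lakegeobehhupwiag.
Rule 3 (final devoicing): /g/ is a voiced stop in word-final position, so it devoices to [k]. /lakegeobehhupwiag/ → lakegeobehhupwiak.

lakegeobehhupwiak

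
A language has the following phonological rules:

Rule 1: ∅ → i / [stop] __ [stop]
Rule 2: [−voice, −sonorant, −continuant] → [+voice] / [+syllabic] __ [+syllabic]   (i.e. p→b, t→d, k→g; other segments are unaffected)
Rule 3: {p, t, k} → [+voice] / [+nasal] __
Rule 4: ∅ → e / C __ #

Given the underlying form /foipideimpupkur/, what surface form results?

foibideimbubigure

Rule 1 (stop-cluster i-epenthesis): /p/ and /k/ form a stop–stop cluster, so [i] is inserted between them. /foipideimpupkur/ → foipideimpupikur.
Rule 2 (intervocalic voicing): /p/ is a voiceless stop between vowels /i/ and /i/, so it voices to [b]. /p/ is a voiceless stop between vowels /u/ and /i/, so it voices to [b]. /k/ is a voiceless stop between vowels /i/ and /u/, so it voices to [g]. /foipideimpupikur/ → foibideimpubigur.
Rule 3 (post-nasal voicing): /p/ is a voiceless stop immediately after the nasal /m/, so it voices to [b]. /foibideimpubigur/ → foibideimbubigur.
Rule 4 (final e-epenthesis): the form ends in the consonant /r/, so [e] is inserted word-finally. /foibideimbubigur/ → foibideimbubigure.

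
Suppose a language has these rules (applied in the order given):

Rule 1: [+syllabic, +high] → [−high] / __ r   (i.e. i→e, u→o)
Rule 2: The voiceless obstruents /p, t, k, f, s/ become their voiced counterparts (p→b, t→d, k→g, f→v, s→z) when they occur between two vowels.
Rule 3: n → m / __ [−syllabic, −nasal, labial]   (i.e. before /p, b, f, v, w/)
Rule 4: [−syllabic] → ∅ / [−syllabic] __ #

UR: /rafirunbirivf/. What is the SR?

Rule 1 (pre-rhotic lowering): /i/ is a high vowel immediately before /r/, so it lowers to [e]. /i/ is a high vowel immediately before /r/, so it lowers to [e]. /rafirunbirivf/ → raferunberivf.
Rule 2 (intervocalic voicing): /f/ is a voiceless obstruent between vowels /a/ and /e/, so it voices to [v]. /raferunberivf/ → raverunberivf.
Rule 3 (nasal place assimilation): /n/ precedes the labial consonant /b/, so it assimilates in place to [m]. /raverunberivf/ → raverumberivf.
Rule 4 (final cluster simplification): /f/ is the second consonant of a word-final cluster /vf/, so it deletes. /raverumberivf/ → raverumberiv.

raverumberiv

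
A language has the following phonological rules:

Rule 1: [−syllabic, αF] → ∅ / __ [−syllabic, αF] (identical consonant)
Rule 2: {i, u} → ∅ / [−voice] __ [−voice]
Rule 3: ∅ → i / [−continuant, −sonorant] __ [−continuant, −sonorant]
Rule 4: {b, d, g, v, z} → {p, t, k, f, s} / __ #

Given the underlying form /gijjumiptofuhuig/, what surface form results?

Rule 1 (degemination): /jj/ is a geminate; the first /j/ deletes. /gijjumiptofuhuig/ → gijumiptofuhuig.
Rule 2 (high vowel syncope): /u/ is a high vowel flanked by voiceless consonants /f/ and /h/, so it deletes. /gijumiptofuhuig/ → gijumiptofhuig.
Rule 3 (stop-cluster i-epenthesis): /p/ and /t/ form a stop–stop cluster, so [i] is inserted between them. /gijumiptofhuig/ → gijumipitofhuig.
Rule 4 (final devoicing): /g/ is a voiced obstruent in word-final position, so it devoices to [k]. /gijumipitofhuig/ → gijumipitofhuik.

gijumipitofhuik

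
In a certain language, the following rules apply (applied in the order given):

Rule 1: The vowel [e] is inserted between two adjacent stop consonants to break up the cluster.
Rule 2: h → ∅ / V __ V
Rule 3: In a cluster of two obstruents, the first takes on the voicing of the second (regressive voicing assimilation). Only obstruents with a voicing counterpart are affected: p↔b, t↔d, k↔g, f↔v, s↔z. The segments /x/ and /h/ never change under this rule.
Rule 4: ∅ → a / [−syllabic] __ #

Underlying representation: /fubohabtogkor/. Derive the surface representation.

fuboabetogekora

Rule 1 (stop-cluster e-epenthesis): /b/ and /t/ form a stop–stop cluster, so [e] is inserted between them. /g/ and /k/ form a stop–stop cluster, so [e] is inserted between them. /fubohabtogkor/ → fubohabetogekor.
Rule 2 (intervocalic h-deletion): /h/ occurs between vowels /o/ and /a/, so it deletes. /fubohabetogekor/ → fuboabetogekor.
Rule 3 (regressive voicing assimilation): no segment meets the environment; /fuboabetogekor/ is unchanged.
Rule 4 (final a-epenthesis): the form ends in the consonant /r/, so [a] is inserted word-finally. /fuboabetogekor/ → fuboabetogekora.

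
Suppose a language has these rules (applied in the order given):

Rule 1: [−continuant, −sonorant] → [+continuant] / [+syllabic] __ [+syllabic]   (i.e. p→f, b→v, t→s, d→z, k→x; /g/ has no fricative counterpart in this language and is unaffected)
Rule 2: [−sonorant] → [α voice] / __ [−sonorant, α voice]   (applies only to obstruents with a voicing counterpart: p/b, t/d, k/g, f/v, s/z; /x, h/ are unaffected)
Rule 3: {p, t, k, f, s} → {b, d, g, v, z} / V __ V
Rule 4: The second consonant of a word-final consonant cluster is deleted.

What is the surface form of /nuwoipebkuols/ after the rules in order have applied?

Rule 1 (intervocalic spirantization): /p/ is a stop between vowels /i/ and /e/, so it spirantizes to the fricative [f]. /nuwoipebkuols/ → nuwoifebkuols.
Rule 2 (regressive voicing assimilation): /b/ precedes the voiceless obstruent /k/, so it devoices to [p] by assimilation. /nuwoifebkuols/ → nuwoifepkuols.
Rule 3 (intervocalic voicing): /f/ is a voiceless obstruent between vowels /i/ and /e/, so it voices to [v]. /nuwoifepkuols/ → nuwoivepkuols.
Rule 4 (final cluster simplification): /s/ is the second consonant of a word-final cluster /ls/, so it deletes. /nuwoivepkuols/ → nuwoivepkuol.

nuwoivepkuol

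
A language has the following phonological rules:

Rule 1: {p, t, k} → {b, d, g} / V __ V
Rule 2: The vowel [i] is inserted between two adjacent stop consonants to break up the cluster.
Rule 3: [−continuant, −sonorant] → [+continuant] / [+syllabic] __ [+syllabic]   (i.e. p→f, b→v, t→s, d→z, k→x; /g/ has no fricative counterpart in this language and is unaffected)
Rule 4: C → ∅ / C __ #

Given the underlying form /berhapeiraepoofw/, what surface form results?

berhaveiraevoof

Rule 1 (intervocalic voicing): /p/ is a voiceless stop between vowels /a/ and /e/, so it voices to [b]. /p/ is a voiceless stop between vowels /e/ and /o/, so it voices to [b]. /berhapeiraepoofw/ → berhabeiraeboofw.
Rule 2 (stop-cluster i-epenthesis): no segment meets the environment; /berhabeiraeboofw/ is unchanged.
Rule 3 (intervocalic spirantization): /b/ is a stop between vowels /a/ and /e/, so it spirantizes to the fricative [v]. /b/ is a stop between vowels /e/ and /o/, so it spirantizes to the fricative [v]. /berhabeiraeboofw/ → berhaveiraevoofw.
Rule 4 (final cluster simplification): /w/ is the second consonant of a word-final cluster /fw/, so it deletes. /berhaveiraevoofw/ → berhaveiraevoof.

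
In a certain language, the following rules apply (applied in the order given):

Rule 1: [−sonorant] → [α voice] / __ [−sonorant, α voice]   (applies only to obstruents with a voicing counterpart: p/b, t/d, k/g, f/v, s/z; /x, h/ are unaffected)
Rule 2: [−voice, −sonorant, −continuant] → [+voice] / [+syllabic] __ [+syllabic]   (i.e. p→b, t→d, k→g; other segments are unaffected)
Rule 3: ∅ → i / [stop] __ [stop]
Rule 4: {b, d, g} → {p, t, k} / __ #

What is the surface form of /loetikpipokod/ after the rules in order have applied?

loedikipibogot

Rule 1 (regressive voicing assimilation): no segment meets the environment; /loetikpipokod/ is unchanged.
Rule 2 (intervocalic voicing): /t/ is a voiceless stop between vowels /e/ and /i/, so it voices to [d]. /p/ is a voiceless stop between vowels /i/ and /o/, so it voices to [b]. /k/ is a voiceless stop between vowels /o/ and /o/, so it voices to [g]. /loetikpipokod/ → loedikpibogod.
Rule 3 (stop-cluster i-epenthesis): /k/ and /p/ form a stop–stop cluster, so [i] is inserted between them. /loedikpibogod/ → loedikipibogod.
Rule 4 (final devoicing): /d/ is a voiced stop in word-final position, so it devoices to [t]. /loedikipibogod/ → loedikipibogot.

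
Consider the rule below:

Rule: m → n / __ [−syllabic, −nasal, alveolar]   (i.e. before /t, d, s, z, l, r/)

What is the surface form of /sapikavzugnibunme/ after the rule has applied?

sapikavzugnibunme

No segment of /sapikavzugnibunme/ meets the structural description of the rule, so the form surfaces unchanged.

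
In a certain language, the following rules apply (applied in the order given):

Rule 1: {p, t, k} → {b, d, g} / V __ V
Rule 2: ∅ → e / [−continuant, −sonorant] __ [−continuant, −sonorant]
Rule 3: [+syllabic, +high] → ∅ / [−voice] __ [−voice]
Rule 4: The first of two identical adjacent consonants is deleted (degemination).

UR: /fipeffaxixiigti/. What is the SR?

Rule 1 (intervocalic voicing): /p/ is a voiceless stop between vowels /i/ and /e/, so it voices to [b]. /fipeffaxixiigti/ → fibeffaxixiigti.
Rule 2 (stop-cluster e-epenthesis): /g/ and /t/ form a stop–stop cluster, so [e] is inserted between them. /fibeffaxixiigti/ → fibeffaxixiigeti.
Rule 3 (high vowel syncope): /i/ is a high vowel flanked by voiceless consonants /x/ and /x/, so it deletes. /fibeffaxixiigeti/ → fibeffaxxiigeti.
Rule 4 (degemination): /ff/ is a geminate; the first /f/ deletes. /xx/ is a geminate; the first /x/ deletes. /fibeffaxxiigeti/ → fibefaxiigeti.

fibefaxiigeti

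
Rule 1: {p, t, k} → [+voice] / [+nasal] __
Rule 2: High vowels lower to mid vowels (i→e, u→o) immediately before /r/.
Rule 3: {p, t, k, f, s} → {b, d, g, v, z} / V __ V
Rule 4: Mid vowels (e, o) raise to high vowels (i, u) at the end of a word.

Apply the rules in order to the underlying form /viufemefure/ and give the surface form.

viuvemevori

Rule 1 (post-nasal voicing): no segment meets the environment; /viufemefure/ is unchanged.
Rule 2 (pre-rhotic lowering): /u/ is a high vowel immediately before /r/, so it lowers to [o]. /viufemefure/ → viufemefore.
Rule 3 (intervocalic voicing): /f/ is a voiceless obstruent between vowels /u/ and /e/, so it voices to [v]. /f/ is a voiceless obstruent between vowels /e/ and /o/, so it voices to [v]. /viufemefore/ → viuvemevore.
Rule 4 (final vowel raising): /e/ is a mid vowel in word-final position, so it raises to [i]. /viuvemevore/ → viuvemevori.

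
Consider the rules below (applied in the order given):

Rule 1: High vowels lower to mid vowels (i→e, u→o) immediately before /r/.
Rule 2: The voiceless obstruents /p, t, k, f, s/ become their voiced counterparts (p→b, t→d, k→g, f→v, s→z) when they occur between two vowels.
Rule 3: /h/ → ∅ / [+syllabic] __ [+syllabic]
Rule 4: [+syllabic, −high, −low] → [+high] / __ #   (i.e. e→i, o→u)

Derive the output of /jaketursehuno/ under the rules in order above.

jagedorseunu

Rule 1 (pre-rhotic lowering): /u/ is a high vowel immediately before /r/, so it lowers to [o]. /jaketursehuno/ → jaketorsehuno.
Rule 2 (intervocalic voicing): /k/ is a voiceless obstruent between vowels /a/ and /e/, so it voices to [g]. /t/ is a voiceless obstruent between vowels /e/ and /o/, so it voices to [d]. /jaketorsehuno/ → jagedorsehuno.
Rule 3 (intervocalic h-deletion): /h/ occurs between vowels /e/ and /u/, so it deletes. /jagedorsehuno/ → jagedorseuno.
Rule 4 (final vowel raising): /o/ is a mid vowel in word-final position, so it raises to [u]. /jagedorseuno/ → jagedorseunu.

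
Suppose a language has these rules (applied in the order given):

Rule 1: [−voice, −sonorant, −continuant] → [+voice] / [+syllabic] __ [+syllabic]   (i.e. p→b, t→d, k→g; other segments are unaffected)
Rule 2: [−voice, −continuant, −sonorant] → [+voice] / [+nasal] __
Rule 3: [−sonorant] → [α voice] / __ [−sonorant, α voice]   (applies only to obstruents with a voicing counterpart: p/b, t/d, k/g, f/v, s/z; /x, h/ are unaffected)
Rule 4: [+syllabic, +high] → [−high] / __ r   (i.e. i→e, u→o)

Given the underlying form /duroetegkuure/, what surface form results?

Rule 1 (intervocalic voicing): /t/ is a voiceless stop between vowels /e/ and /e/, so it voices to [d]. /duroetegkuure/ → duroedegkuure.
Rule 2 (post-nasal voicing): no segment meets the environment; /duroedegkuure/ is unchanged.
Rule 3 (regressive voicing assimilation): /g/ precedes the voiceless obstruent /k/, so it devoices to [k] by assimilation. /duroedegkuure/ → duroedekkuure.
Rule 4 (pre-rhotic lowering): /u/ is a high vowel immediately before /r/, so it lowers to [o]. /u/ is a high vowel immediately before /r/, so it lowers to [o]. /duroedekkuure/ → doroedekkuore.

doroedekkuore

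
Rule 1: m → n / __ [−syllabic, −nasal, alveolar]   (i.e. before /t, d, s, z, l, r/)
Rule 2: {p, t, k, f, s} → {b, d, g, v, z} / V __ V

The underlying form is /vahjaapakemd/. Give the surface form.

vahjaabagend

Rule 1 (nasal place assimilation): /m/ precedes the alveolar consonant /d/, so it assimilates in place to [n]. /vahjaapakemd/ → vahjaapakend.
Rule 2 (intervocalic voicing): /p/ is a voiceless obstruent between vowels /a/ and /a/, so it voices to [b]. /k/ is a voiceless obstruent between vowels /a/ and /e/, so it voices to [g]. /vahjaapakend/ → vahjaabagend.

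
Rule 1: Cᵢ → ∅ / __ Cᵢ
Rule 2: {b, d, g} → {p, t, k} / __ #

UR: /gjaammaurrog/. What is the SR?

Rule 1 (degemination): /mm/ is a geminate; the first /m/ deletes. /rr/ is a geminate; the first /r/ deletes. /gjaammaurrog/ → gjaamaurog.
Rule 2 (final devoicing): /g/ is a voiced stop in word-final position, so it devoices to [k]. /gjaamaurog/ → gjaamaurok.

gjaamaurok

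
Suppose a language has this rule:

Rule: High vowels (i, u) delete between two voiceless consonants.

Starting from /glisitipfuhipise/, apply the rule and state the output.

glistpfhpse

/i/ is a high vowel flanked by voiceless consonants /s/ and /t/, so it deletes.
/i/ is a high vowel flanked by voiceless consonants /t/ and /p/, so it deletes.
/u/ is a high vowel flanked by voiceless consonants /f/ and /h/, so it deletes.
/i/ is a high vowel flanked by voiceless consonants /h/ and /p/, so it deletes.
/i/ is a high vowel flanked by voiceless consonants /p/ and /s/, so it deletes.
The other instance of /i/ does not occur in the required environment and remains unchanged.
Surface form: [glistpfhpse].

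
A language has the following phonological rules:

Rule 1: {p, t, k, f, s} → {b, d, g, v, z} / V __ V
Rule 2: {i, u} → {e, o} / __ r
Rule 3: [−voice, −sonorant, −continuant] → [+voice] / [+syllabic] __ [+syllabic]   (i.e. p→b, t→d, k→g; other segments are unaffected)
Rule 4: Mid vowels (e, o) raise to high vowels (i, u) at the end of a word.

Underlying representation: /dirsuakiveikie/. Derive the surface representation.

dersuagiveigii

Rule 1 (intervocalic voicing): /k/ is a voiceless obstruent between vowels /a/ and /i/, so it voices to [g]. /k/ is a voiceless obstruent between vowels /i/ and /i/, so it voices to [g]. /dirsuakiveikie/ → dirsuagiveigie.
Rule 2 (pre-rhotic lowering): /i/ is a high vowel immediately before /r/, so it lowers to [e]. /dirsuagiveigie/ → dersuagiveigie.
Rule 3 (intervocalic voicing): no segment meets the environment; /dersuagiveigie/ is unchanged.
Rule 4 (final vowel raising): /e/ is a mid vowel in word-final position, so it raises to [i]. /dersuagiveigie/ → dersuagiveigii.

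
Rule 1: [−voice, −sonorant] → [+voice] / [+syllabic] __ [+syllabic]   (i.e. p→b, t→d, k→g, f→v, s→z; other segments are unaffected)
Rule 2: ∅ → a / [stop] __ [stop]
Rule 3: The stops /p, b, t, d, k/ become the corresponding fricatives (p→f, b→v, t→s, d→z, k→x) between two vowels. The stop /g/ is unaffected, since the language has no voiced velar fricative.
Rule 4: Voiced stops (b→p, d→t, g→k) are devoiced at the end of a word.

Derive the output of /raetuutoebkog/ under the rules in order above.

Rule 1 (intervocalic voicing): /t/ is a voiceless obstruent between vowels /e/ and /u/, so it voices to [d]. /t/ is a voiceless obstruent between vowels /u/ and /o/, so it voices to [d]. /raetuutoebkog/ → raeduudoebkog.
Rule 2 (stop-cluster a-epenthesis): /b/ and /k/ form a stop–stop cluster, so [a] is inserted between them. /raeduudoebkog/ → raeduudoebakog.
Rule 3 (intervocalic spirantization): /d/ is a stop between vowels /e/ and /u/, so it spirantizes to the fricative [z]. /d/ is a stop between vowels /u/ and /o/, so it spirantizes to the fricative [z]. /b/ is a stop between vowels /e/ and /a/, so it spirantizes to the fricative [v]. /k/ is a stop between vowels /a/ and /o/, so it spirantizes to the fricative [x]. /raeduudoebakog/ → raezuuzoevaxog.
Rule 4 (final devoicing): /g/ is a voiced stop in word-final position, so it devoices to [k]. /raezuuzoevaxog/ → raezuuzoevaxok.

raezuuzoevaxok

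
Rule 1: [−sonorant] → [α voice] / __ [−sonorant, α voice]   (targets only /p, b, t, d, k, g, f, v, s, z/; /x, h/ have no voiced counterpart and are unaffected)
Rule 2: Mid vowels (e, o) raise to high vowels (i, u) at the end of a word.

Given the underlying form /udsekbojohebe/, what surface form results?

utsegbojohebi

Rule 1 (regressive voicing assimilation): /d/ precedes the voiceless obstruent /s/, so it devoices to [t] by assimilation. /k/ precedes the voiced obstruent /b/, so it voices to [g] by assimilation. /udsekbojohebe/ → utsegbojohebe.
Rule 2 (final vowel raising): /e/ is a mid vowel in word-final position, so it raises to [i]. /utsegbojohebe/ → utsegbojohebi.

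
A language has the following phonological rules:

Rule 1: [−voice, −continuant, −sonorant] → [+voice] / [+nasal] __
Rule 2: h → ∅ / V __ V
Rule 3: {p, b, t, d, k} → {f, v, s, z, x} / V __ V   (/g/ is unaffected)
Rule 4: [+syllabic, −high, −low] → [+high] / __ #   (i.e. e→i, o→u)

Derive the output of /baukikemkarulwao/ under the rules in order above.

bauxixemgarulwau

Rule 1 (post-nasal voicing): /k/ is a voiceless stop immediately after the nasal /m/, so it voices to [g]. /baukikemkarulwao/ → baukikemgarulwao.
Rule 2 (intervocalic h-deletion): no segment meets the environment; /baukikemgarulwao/ is unchanged.
Rule 3 (intervocalic spirantization): /k/ is a stop between vowels /u/ and /i/, so it spirantizes to the fricative [x]. /k/ is a stop between vowels /i/ and /e/, so it spirantizes to the fricative [x]. /baukikemgarulwao/ → bauxixemgarulwao.
Rule 4 (final vowel raising): /o/ is a mid vowel in word-final position, so it raises to [u]. /bauxixemgarulwao/ → bauxixemgarulwau.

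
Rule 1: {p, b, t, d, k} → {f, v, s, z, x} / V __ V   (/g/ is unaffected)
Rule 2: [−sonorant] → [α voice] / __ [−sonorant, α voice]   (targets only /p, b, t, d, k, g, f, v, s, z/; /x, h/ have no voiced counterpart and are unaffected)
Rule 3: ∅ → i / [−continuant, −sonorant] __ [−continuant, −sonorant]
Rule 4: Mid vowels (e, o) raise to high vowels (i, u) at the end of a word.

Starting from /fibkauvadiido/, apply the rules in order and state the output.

Rule 1 (intervocalic spirantization): /d/ is a stop between vowels /a/ and /i/, so it spirantizes to the fricative [z]. /d/ is a stop between vowels /i/ and /o/, so it spirantizes to the fricative [z]. /fibkauvadiido/ → fibkauvaziizo.
Rule 2 (regressive voicing assimilation): /b/ precedes the voiceless obstruent /k/, so it devoices to [p] by assimilation. /fibkauvaziizo/ → fipkauvaziizo.
Rule 3 (stop-cluster i-epenthesis): /p/ and /k/ form a stop–stop cluster, so [i] is inserted between them. /fipkauvaziizo/ → fipikauvaziizo.
Rule 4 (final vowel raising): /o/ is a mid vowel in word-final position, so it raises to [u]. /fipikauvaziizo/ → fipikauvaziizu.

fipikauvaziizu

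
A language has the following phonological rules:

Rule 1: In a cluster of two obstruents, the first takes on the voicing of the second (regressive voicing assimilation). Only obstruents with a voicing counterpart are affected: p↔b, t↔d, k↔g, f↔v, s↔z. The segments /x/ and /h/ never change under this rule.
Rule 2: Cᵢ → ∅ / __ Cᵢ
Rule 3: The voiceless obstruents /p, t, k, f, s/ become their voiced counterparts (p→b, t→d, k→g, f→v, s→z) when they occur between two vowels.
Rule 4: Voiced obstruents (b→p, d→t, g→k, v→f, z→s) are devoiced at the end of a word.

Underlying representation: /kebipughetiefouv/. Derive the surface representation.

Rule 1 (regressive voicing assimilation): /g/ precedes the voiceless obstruent /h/, so it devoices to [k] by assimilation. /kebipughetiefouv/ → kebipukhetiefouv.
Rule 2 (degemination): no segment meets the environment; /kebipukhetiefouv/ is unchanged.
Rule 3 (intervocalic voicing): /p/ is a voiceless obstruent between vowels /i/ and /u/, so it voices to [b]. /t/ is a voiceless obstruent between vowels /e/ and /i/, so it voices to [d]. /f/ is a voiceless obstruent between vowels /e/ and /o/, so it voices to [v]. /kebipukhetiefouv/ → kebibukhedievouv.
Rule 4 (final devoicing): /v/ is a voiced obstruent in word-final position, so it devoices to [f]. /kebibukhedievouv/ → kebibukhedievouf.

kebibukhedievouf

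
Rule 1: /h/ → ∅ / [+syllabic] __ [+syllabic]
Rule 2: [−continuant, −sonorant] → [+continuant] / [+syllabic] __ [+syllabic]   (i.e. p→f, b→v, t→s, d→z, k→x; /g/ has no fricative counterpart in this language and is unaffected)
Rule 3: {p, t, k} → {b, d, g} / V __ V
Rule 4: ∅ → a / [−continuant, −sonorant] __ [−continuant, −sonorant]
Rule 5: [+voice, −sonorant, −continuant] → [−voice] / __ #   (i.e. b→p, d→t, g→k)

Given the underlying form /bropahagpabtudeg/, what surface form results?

Rule 1 (intervocalic h-deletion): /h/ occurs between vowels /a/ and /a/, so it deletes. /bropahagpabtudeg/ → bropaagpabtudeg.
Rule 2 (intervocalic spirantization): /p/ is a stop between vowels /o/ and /a/, so it spirantizes to the fricative [f]. /d/ is a stop between vowels /u/ and /e/, so it spirantizes to the fricative [z]. /bropaagpabtudeg/ → brofaagpabtuzeg.
Rule 3 (intervocalic voicing): no segment meets the environment; /brofaagpabtuzeg/ is unchanged.
Rule 4 (stop-cluster a-epenthesis): /g/ and /p/ form a stop–stop cluster, so [a] is inserted between them. /b/ and /t/ form a stop–stop cluster, so [a] is inserted between them. /brofaagpabtuzeg/ → brofaagapabatuzeg.
Rule 5 (final devoicing): /g/ is a voiced stop in word-final position, so it devoices to [k]. /brofaagapabatuzeg/ → brofaagapabatuzek.

brofaagapabatuzek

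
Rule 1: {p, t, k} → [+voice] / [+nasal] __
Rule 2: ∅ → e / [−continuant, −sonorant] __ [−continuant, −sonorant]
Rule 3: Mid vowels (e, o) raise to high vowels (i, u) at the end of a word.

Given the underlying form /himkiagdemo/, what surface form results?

himgiagedemu

Rule 1 (post-nasal voicing): /k/ is a voiceless stop immediately after the nasal /m/, so it voices to [g]. /himkiagdemo/ → himgiagdemo.
Rule 2 (stop-cluster e-epenthesis): /g/ and /d/ form a stop–stop cluster, so [e] is inserted between them. /himgiagdemo/ → himgiagedemo.
Rule 3 (final vowel raising): /o/ is a mid vowel in word-final position, so it raises to [u]. /himgiagedemo/ → himgiagedemu.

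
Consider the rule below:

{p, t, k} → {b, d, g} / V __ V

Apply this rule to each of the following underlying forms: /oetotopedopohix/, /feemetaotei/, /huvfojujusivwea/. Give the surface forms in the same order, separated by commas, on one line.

/oetotopedopohix/: /t/ is a voiceless stop between vowels /e/ and /o/, so it voices to [d]. /t/ is a voiceless stop between vowels /o/ and /o/, so it voices to [d]. /p/ is a voiceless stop between vowels /o/ and /e/, so it voices to [b]. /p/ is a voiceless stop between vowels /o/ and /o/, so it voices to [b]. → [oedodobedobohix].
/feemetaotei/: /t/ is a voiceless stop between vowels /e/ and /a/, so it voices to [d]. /t/ is a voiceless stop between vowels /o/ and /e/, so it voices to [d]. → [feemedaodei].
/huvfojujusivwea/: the rule's environment is not met; surfaces unchanged as [huvfojujusivwea].

oedodobedobohix, feemedaodei, huvfojujusivwea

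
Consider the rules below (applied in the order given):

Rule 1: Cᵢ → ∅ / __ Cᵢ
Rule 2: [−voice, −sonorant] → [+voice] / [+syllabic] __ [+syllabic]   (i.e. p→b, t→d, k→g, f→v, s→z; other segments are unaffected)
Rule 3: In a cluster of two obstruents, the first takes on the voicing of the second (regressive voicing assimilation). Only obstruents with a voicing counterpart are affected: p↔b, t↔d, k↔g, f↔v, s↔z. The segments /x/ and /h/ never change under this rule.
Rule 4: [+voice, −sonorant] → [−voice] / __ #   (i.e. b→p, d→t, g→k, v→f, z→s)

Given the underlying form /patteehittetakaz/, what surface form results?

Rule 1 (degemination): /tt/ is a geminate; the first /t/ deletes. /tt/ is a geminate; the first /t/ deletes. /patteehittetakaz/ → pateehitetakaz.
Rule 2 (intervocalic voicing): /t/ is a voiceless obstruent between vowels /a/ and /e/, so it voices to [d]. /t/ is a voiceless obstruent between vowels /i/ and /e/, so it voices to [d]. /t/ is a voiceless obstruent between vowels /e/ and /a/, so it voices to [d]. /k/ is a voiceless obstruent between vowels /a/ and /a/, so it voices to [g]. /pateehitetakaz/ → padeehidedagaz.
Rule 3 (regressive voicing assimilation): no segment meets the environment; /padeehidedagaz/ is unchanged.
Rule 4 (final devoicing): /z/ is a voiced obstruent in word-final position, so it devoices to [s]. /padeehidedagaz/ → padeehidedagas.

padeehidedagas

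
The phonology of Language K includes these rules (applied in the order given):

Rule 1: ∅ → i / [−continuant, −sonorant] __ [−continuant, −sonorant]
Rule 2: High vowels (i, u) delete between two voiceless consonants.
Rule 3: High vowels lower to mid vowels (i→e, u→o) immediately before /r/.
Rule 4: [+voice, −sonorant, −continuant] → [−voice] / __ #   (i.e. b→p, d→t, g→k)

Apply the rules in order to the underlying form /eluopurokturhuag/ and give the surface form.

Rule 1 (stop-cluster i-epenthesis): /k/ and /t/ form a stop–stop cluster, so [i] is inserted between them. /eluopurokturhuag/ → eluopurokiturhuag.
Rule 2 (high vowel syncope): /i/ is a high vowel flanked by voiceless consonants /k/ and /t/, so it deletes. /eluopurokiturhuag/ → eluopurokturhuag.
Rule 3 (pre-rhotic lowering): /u/ is a high vowel immediately before /r/, so it lowers to [o]. /u/ is a high vowel immediately before /r/, so it lowers to [o]. /eluopurokturhuag/ → eluoporoktorhuag.
Rule 4 (final devoicing): /g/ is a voiced stop in word-final position, so it devoices to [k]. /eluoporoktorhuag/ → eluoporoktorhuak.

eluoporoktorhuak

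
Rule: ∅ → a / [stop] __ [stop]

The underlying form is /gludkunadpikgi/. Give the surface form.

/d/ and /k/ form a stop–stop cluster, so [a] is inserted between them.
/d/ and /p/ form a stop–stop cluster, so [a] is inserted between them.
/k/ and /g/ form a stop–stop cluster, so [a] is inserted between them.
Surface form: [gludakunadapikagi].

gludakunadapikagi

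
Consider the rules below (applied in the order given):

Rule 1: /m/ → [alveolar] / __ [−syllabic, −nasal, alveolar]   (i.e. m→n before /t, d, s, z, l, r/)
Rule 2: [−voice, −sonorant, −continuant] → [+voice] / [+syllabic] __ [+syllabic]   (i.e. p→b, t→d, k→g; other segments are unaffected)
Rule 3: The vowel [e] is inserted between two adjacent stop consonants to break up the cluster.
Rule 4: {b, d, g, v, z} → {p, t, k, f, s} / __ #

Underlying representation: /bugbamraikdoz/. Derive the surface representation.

bugebanraikedos

Rule 1 (nasal place assimilation): /m/ precedes the alveolar consonant /r/, so it assimilates in place to [n]. /bugbamraikdoz/ → bugbanraikdoz.
Rule 2 (intervocalic voicing): no segment meets the environment; /bugbanraikdoz/ is unchanged.
Rule 3 (stop-cluster e-epenthesis): /g/ and /b/ form a stop–stop cluster, so [e] is inserted between them. /k/ and /d/ form a stop–stop cluster, so [e] is inserted between them. /bugbanraikdoz/ → bugebanraikedoz.
Rule 4 (final devoicing): /z/ is a voiced obstruent in word-final position, so it devoices to [s]. /bugebanraikedoz/ → bugebanraikedos.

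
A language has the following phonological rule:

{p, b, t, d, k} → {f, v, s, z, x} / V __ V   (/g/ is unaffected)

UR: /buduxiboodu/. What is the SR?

/d/ is a stop between vowels /u/ and /u/, so it spirantizes to the fricative [z].
/b/ is a stop between vowels /i/ and /o/, so it spirantizes to the fricative [v].
/d/ is a stop between vowels /o/ and /u/, so it spirantizes to the fricative [z].
The other instance of /b/ does not occur in the required environment and remains unchanged.
Surface form: [buzuxivoozu].

buzuxivoozu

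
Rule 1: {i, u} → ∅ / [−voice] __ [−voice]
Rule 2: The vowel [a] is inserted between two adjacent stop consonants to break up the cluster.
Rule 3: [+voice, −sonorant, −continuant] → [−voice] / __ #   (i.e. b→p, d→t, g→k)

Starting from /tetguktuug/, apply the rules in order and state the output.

Rule 1 (high vowel syncope): no segment meets the environment; /tetguktuug/ is unchanged.
Rule 2 (stop-cluster a-epenthesis): /t/ and /g/ form a stop–stop cluster, so [a] is inserted between them. /k/ and /t/ form a stop–stop cluster, so [a] is inserted between them. /tetguktuug/ → tetagukatuug.
Rule 3 (final devoicing): /g/ is a voiced stop in word-final position, so it devoices to [k]. /tetagukatuug/ → tetagukatuuk.

tetagukatuuk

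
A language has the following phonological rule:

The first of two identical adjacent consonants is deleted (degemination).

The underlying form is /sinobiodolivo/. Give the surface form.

No segment of /sinobiodolivo/ meets the structural description of the rule, so the form surfaces unchanged.

sinobiodolivo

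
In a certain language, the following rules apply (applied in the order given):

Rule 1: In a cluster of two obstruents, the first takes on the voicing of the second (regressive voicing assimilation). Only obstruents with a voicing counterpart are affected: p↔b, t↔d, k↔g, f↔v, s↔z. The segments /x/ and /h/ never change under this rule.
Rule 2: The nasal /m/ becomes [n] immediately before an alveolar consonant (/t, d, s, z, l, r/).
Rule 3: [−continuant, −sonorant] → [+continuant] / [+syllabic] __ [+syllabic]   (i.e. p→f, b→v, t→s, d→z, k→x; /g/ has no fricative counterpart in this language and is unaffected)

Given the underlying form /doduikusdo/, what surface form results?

dozuixuzdo

Rule 1 (regressive voicing assimilation): /s/ precedes the voiced obstruent /d/, so it voices to [z] by assimilation. /doduikusdo/ → doduikuzdo.
Rule 2 (nasal place assimilation): no segment meets the environment; /doduikuzdo/ is unchanged.
Rule 3 (intervocalic spirantization): /d/ is a stop between vowels /o/ and /u/, so it spirantizes to the fricative [z]. /k/ is a stop between vowels /i/ and /u/, so it spirantizes to the fricative [x]. /doduikuzdo/ → dozuixuzdo.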